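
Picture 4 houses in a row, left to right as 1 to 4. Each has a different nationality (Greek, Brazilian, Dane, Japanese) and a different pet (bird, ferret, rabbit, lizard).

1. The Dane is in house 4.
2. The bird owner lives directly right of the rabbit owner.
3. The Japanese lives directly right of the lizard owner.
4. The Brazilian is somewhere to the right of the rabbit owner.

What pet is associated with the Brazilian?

bird

The Dane is in house 4 (clue 1).
House 1 nationality: only Greek fits.
House 4's pet must be ferret (nothing else left).
The only pet still possible for house 3 is bird.
Clue 2: the rabbit owner is in house 2.
By clue 4, the Brazilian is in house 3.
The only nationality still possible for house 2 is Japanese.
House 1's pet must be lizard (nothing else left).
So: house 1 = Greek/lizard, house 2 = Japanese/rabbit, house 3 = Brazilian/bird, house 4 = Dane/ferret.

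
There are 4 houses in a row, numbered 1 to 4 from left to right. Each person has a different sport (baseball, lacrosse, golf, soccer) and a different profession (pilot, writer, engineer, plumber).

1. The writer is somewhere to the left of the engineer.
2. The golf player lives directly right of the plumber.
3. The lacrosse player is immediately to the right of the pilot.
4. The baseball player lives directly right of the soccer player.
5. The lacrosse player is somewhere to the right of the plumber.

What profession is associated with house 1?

House 1 sport: only soccer fits.
The only profession still possible for house 4 is engineer.
Clue 4 places the baseball player in house 2.
House 1 profession: only writer fits.
The golf player is narrowed to house 3 or 4; consider each.
Placing it in house 4 leads to a contradiction, so it's in house 3.
Clue 2: the plumber is in house 2.
That leaves lacrosse as the sport for house 4.
House 3's profession must be pilot (nothing else left).
So: house 1 = soccer/writer, house 2 = baseball/plumber, house 3 = golf/pilot, house 4 = lacrosse/engineer.

writer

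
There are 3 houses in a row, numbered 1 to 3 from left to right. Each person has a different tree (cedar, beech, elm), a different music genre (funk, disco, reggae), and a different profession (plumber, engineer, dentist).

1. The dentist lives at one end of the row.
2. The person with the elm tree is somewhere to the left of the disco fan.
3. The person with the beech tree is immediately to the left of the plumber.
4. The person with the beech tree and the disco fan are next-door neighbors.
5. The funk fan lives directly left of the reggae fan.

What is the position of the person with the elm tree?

1

So house 3 gets cedar for tree.
The only music genre still possible for house 1 is funk.
By clue 5, the reggae fan is in house 2.
House 3 music genre: only disco fits.
By clue 4, the person with the beech tree is in house 2.
The only tree still possible for house 1 is elm.
Clue 3: the plumber is in house 3.
So house 1 gets dentist for profession.
The only profession still possible for house 2 is engineer.
So: house 1 = elm/funk/dentist, house 2 = beech/reggae/engineer, house 3 = cedar/disco/plumber.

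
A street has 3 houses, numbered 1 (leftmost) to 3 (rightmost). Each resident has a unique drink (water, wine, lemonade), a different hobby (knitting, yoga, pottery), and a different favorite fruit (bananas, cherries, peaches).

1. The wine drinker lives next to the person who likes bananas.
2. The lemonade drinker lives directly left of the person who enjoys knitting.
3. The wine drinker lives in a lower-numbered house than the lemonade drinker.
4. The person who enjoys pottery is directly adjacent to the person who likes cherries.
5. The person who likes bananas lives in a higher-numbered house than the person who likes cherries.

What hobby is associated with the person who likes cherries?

yoga

By clue 3, the wine drinker is in house 1.
The lemonade drinker is in house 2 (clue 3).
House 3's drink must be water (nothing else left).
By clue 1, the person who likes bananas is in house 2.
Clue 2: the person who enjoys knitting is in house 3.
Clue 5: the person who likes cherries is in house 1.
House 3's favorite fruit must be peaches (nothing else left).
The person who enjoys pottery is in house 2 (clue 4).
House 1's hobby must be yoga (nothing else left).
So: house 1 = wine/yoga/cherries, house 2 = lemonade/pottery/bananas, house 3 = water/knitting/peaches.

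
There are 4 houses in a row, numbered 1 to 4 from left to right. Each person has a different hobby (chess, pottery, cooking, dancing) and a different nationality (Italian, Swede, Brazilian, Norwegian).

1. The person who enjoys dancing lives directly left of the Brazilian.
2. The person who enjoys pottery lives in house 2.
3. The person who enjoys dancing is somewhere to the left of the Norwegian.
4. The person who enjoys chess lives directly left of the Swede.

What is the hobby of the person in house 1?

Clue 2: the person who enjoys pottery is in house 2.
House 4's hobby must be cooking (nothing else left).
House 1 nationality: only Italian fits.
House 3's nationality must be Norwegian (nothing else left).
By clue 3, the person who enjoys dancing is in house 1.
So house 3 gets chess for hobby.
The Brazilian is in house 2 (clue 1).
By clue 4, the Swede is in house 4.
So: house 1 = dancing/Italian, house 2 = pottery/Brazilian, house 3 = chess/Norwegian, house 4 = cooking/Swede.

dancing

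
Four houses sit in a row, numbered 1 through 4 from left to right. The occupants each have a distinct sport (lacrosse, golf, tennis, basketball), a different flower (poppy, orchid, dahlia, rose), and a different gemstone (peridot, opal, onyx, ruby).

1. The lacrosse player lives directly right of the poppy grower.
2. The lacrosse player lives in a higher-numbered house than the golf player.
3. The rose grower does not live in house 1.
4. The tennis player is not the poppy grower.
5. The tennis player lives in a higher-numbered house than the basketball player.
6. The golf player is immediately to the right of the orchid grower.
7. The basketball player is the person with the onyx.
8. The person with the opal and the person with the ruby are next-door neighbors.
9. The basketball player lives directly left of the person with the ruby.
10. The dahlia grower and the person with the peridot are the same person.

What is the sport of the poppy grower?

golf

House 1 sport: only basketball fits.
Clue 7: the person with the onyx is in house 1.
From clue 9, the person with the ruby must be in house 2.
Clue 8 places the person with the opal in house 3.
That leaves orchid as the flower for house 1.
House 4's gemstone must be peridot (nothing else left).
The golf player is in house 2 (clue 6).
Clue 10 places the dahlia grower in house 4.
The lacrosse player is narrowed to house 3 or 4; consider each.
Placing it in house 4 leads to a contradiction, so it's in house 3.
The poppy grower is in house 2 (clue 1).
House 4's sport must be tennis (nothing else left).
House 3 flower: only rose fits.
So: house 1 = basketball/orchid/onyx, house 2 = golf/poppy/ruby, house 3 = lacrosse/rose/opal, house 4 = tennis/dahlia/peridot.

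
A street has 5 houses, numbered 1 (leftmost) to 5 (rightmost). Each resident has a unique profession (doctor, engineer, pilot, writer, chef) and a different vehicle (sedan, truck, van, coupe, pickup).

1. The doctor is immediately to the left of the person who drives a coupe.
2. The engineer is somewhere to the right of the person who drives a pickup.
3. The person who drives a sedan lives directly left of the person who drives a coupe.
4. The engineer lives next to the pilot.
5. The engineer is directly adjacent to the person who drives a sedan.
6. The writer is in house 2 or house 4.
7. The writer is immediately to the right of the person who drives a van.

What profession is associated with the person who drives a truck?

pilot

The writer is narrowed to house 2 or 4; consider each.
Placing it in house 4 leads to a contradiction, so it's in house 2.
By clue 7, the person who drives a van is in house 1.
The only profession still possible for house 1 is chef.
The doctor is narrowed to house 3 or 4; consider each.
Placing it in house 4 leads to a contradiction, so it's in house 3.
The person who drives a coupe is in house 4 (clue 1).
The person who drives a sedan is in house 3 (clue 3).
From clue 5, the engineer must be in house 4.
House 5 profession: only pilot fits.
House 2's vehicle must be pickup (nothing else left).
That leaves truck as the vehicle for house 5.
So: house 1 = chef/van, house 2 = writer/pickup, house 3 = doctor/sedan, house 4 = engineer/coupe, house 5 = pilot/truck.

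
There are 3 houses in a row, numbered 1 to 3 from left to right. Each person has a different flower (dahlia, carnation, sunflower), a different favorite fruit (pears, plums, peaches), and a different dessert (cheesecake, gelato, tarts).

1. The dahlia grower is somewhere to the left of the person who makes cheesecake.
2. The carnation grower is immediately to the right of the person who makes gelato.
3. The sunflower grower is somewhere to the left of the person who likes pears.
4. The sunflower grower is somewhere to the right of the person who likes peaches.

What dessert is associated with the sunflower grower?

gelato

Clue 4 places the sunflower grower in house 2.
From clue 4, the person who likes peaches must be in house 1.
So house 1 gets dahlia for flower.
So house 3 gets carnation for flower.
Clue 2: the person who makes gelato is in house 2.
From clue 3, the person who likes pears must be in house 3.
The only favorite fruit still possible for house 2 is plums.
House 1 dessert: only tarts fits.
The only dessert still possible for house 3 is cheesecake.
So: house 1 = dahlia/peaches/tarts, house 2 = sunflower/plums/gelato, house 3 = carnation/pears/cheesecake.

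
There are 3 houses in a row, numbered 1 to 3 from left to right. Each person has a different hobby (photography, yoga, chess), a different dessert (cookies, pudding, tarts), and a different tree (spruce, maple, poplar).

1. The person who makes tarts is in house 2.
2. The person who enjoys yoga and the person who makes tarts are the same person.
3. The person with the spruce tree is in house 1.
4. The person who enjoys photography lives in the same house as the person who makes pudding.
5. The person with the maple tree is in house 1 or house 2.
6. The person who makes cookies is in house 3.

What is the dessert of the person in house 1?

From clue 1, the person who makes tarts must be in house 2.
Clue 2: the person who enjoys yoga is in house 2.
Clue 3 places the person with the spruce tree in house 1.
Clue 6 places the person who makes cookies in house 3.
So house 1 gets pudding for dessert.
So house 2 gets maple for tree.
So house 3 gets poplar for tree.
The person who enjoys photography is in house 1 (clue 4).
The only hobby still possible for house 3 is chess.
So: house 1 = photography/pudding/spruce, house 2 = yoga/tarts/maple, house 3 = chess/cookies/poplar.

pudding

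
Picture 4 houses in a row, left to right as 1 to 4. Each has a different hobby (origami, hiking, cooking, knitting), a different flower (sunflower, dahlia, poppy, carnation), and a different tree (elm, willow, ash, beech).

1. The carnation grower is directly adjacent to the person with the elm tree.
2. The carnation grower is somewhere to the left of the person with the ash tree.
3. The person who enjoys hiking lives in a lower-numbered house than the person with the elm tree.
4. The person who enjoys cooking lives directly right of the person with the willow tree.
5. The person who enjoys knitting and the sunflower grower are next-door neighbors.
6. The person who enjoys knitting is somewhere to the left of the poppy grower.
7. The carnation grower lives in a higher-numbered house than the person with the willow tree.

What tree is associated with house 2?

That leaves origami as the hobby for house 4.
The person who enjoys cooking is narrowed to house 2 or 3; consider each.
Placing it in house 3 leads to a contradiction, so it's in house 2.
Clue 4: the person with the willow tree is in house 1.
House 1's flower must be dahlia (nothing else left).
The person who enjoys hiking is narrowed to house 1 or 3; consider each.
Placing it in house 3 leads to a contradiction, so it's in house 1.
The only hobby still possible for house 3 is knitting.
Clue 6: the poppy grower is in house 4.
House 3's flower must be carnation (nothing else left).
Clue 2: the person with the ash tree is in house 4.
So house 2 gets sunflower for flower.
The only tree still possible for house 3 is beech.
House 2 tree: only elm fits.
So: house 1 = hiking/dahlia/willow, house 2 = cooking/sunflower/elm, house 3 = knitting/carnation/beech, house 4 = origami/poppy/ash.

elm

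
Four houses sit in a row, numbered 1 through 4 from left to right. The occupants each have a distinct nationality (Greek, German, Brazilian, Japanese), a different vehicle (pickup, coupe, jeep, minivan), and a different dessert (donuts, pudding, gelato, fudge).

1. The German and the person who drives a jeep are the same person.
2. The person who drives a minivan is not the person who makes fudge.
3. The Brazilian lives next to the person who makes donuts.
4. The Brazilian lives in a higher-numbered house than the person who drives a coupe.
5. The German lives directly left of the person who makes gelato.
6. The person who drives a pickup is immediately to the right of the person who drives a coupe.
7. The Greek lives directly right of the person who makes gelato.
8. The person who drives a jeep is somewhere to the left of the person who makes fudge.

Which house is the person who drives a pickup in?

The German is narrowed to house 1 or 2; consider each.
Placing it in house 2 leads to a contradiction, so it's in house 1.
Clue 1 places the person who drives a jeep in house 1.
Clue 5: the person who makes gelato is in house 2.
From clue 7, the Greek must be in house 3.
Clue 4: the Brazilian is in house 4.
House 2's nationality must be Japanese (nothing else left).
From clue 3, the person who makes donuts must be in house 3.
That leaves pudding as the dessert for house 1.
House 4 dessert: only fudge fits.
So house 4 gets pickup for vehicle.
The person who drives a coupe is in house 3 (clue 6).
House 2 vehicle: only minivan fits.
So: house 1 = German/jeep/pudding, house 2 = Japanese/minivan/gelato, house 3 = Greek/coupe/donuts, house 4 = Brazilian/pickup/fudge.

4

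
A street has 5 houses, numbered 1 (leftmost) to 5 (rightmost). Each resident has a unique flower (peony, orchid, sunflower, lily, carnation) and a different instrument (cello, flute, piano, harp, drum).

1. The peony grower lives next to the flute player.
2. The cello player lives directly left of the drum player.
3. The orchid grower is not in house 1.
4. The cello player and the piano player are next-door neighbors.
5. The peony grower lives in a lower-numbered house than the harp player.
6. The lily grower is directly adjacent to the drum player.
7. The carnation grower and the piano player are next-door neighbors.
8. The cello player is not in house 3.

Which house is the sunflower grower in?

The cello player is narrowed to house 1 or 2 or 4; consider each.
Placing it in house 1 and house 4 leads to a contradiction, so it's in house 2.
Clue 2 places the drum player in house 3.
The carnation grower is in house 2 (clue 7).
So house 1 gets sunflower for flower.
So house 5 gets orchid for flower.
So house 1 gets piano for instrument.
House 3's flower must be peony (nothing else left).
The only flower still possible for house 4 is lily.
Clue 1: the flute player is in house 4.
That leaves harp as the instrument for house 5.
So: house 1 = sunflower/piano, house 2 = carnation/cello, house 3 = peony/drum, house 4 = lily/flute, house 5 = orchid/harp.

1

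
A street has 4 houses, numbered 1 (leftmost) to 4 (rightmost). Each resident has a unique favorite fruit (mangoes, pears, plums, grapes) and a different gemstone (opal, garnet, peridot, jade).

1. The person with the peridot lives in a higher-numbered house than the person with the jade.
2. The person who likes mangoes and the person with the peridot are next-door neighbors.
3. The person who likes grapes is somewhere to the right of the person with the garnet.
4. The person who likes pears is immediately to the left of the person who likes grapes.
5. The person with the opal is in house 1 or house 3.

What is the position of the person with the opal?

3

The only gemstone still possible for house 4 is peridot.
Clue 2: the person who likes mangoes is in house 3.
The person who likes pears is in house 1 (clue 4).
From clue 4, the person who likes grapes must be in house 2.
House 4's favorite fruit must be plums (nothing else left).
The person with the garnet is in house 1 (clue 3).
The only gemstone still possible for house 2 is jade.
That leaves opal as the gemstone for house 3.
So: house 1 = pears/garnet, house 2 = grapes/jade, house 3 = mangoes/opal, house 4 = plums/peridot.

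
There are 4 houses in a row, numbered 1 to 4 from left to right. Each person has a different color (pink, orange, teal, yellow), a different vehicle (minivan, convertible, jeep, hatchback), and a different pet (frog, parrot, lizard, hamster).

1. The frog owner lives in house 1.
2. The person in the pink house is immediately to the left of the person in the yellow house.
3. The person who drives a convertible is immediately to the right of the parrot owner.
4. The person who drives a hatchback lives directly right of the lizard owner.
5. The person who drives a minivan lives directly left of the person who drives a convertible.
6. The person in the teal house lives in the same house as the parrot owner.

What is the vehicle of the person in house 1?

jeep

From clue 1, the frog owner must be in house 1.
House 4 pet: only hamster fits.
House 1 vehicle: only jeep fits.
So house 2 gets minivan for vehicle.
The person who drives a convertible is in house 3 (clue 5).
The only vehicle still possible for house 4 is hatchback.
From clue 3, the parrot owner must be in house 2.
Clue 4 places the lizard owner in house 3.
By clue 6, the person in the teal house is in house 2.
By clue 2, the person in the pink house is in house 3.
From clue 2, the person in the yellow house must be in house 4.
So house 1 gets orange for color.
So: house 1 = orange/jeep/frog, house 2 = teal/minivan/parrot, house 3 = pink/convertible/lizard, house 4 = yellow/hatchback/hamster.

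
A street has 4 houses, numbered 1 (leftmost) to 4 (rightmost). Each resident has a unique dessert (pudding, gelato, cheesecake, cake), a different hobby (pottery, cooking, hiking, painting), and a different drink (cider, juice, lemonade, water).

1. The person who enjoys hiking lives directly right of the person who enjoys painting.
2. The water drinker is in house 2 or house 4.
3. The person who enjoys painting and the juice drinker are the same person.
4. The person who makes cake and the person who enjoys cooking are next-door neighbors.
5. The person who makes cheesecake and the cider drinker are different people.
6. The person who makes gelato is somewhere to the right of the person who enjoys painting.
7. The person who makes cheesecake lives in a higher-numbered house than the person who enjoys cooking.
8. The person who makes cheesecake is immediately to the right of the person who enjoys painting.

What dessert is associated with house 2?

The water drinker is narrowed to house 2 or 4; consider each.
Placing it in house 2 leads to a contradiction, so it's in house 4.
The person who makes cheesecake is narrowed to house 2 or 3 or 4; consider each.
Placing it in house 2 and house 4 leads to a contradiction, so it's in house 3.
From clue 8, the person who enjoys painting must be in house 2.
By clue 1, the person who enjoys hiking is in house 3.
By clue 3, the juice drinker is in house 2.
From clue 4, the person who makes cake must be in house 2.
Clue 6 places the person who makes gelato in house 4.
That leaves pudding as the dessert for house 1.
That leaves cooking as the hobby for house 1.
The only hobby still possible for house 4 is pottery.
House 3's drink must be lemonade (nothing else left).
That leaves cider as the drink for house 1.
So: house 1 = pudding/cooking/cider, house 2 = cake/painting/juice, house 3 = cheesecake/hiking/lemonade, house 4 = gelato/pottery/water.

cake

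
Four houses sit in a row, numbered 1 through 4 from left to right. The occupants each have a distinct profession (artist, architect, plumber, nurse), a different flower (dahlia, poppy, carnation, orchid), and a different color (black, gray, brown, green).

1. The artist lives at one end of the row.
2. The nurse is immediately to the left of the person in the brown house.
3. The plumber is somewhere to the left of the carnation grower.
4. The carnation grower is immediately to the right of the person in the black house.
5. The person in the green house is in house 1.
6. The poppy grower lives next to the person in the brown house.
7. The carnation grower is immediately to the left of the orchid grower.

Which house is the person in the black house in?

2

Clue 5: the person in the green house is in house 1.
Clue 4 places the carnation grower in house 3.
Clue 4: the person in the black house is in house 2.
The orchid grower is in house 4 (clue 7).
From clue 6, the poppy grower must be in house 2.
Clue 6: the person in the brown house is in house 3.
House 1's flower must be dahlia (nothing else left).
House 4 color: only gray fits.
From clue 2, the nurse must be in house 2.
House 3's profession must be architect (nothing else left).
House 4's profession must be artist (nothing else left).
The only profession still possible for house 1 is plumber.
So: house 1 = plumber/dahlia/green, house 2 = nurse/poppy/black, house 3 = architect/carnation/brown, house 4 = artist/orchid/gray.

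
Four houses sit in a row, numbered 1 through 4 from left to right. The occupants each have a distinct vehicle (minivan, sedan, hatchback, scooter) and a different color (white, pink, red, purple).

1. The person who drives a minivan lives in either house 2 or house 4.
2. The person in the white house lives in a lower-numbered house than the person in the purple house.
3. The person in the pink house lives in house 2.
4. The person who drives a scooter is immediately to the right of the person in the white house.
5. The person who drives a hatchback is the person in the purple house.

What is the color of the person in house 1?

From clue 3, the person in the pink house must be in house 2.
So house 1 gets sedan for vehicle.
The only vehicle still possible for house 3 is hatchback.
By clue 5, the person in the purple house is in house 3.
The only color still possible for house 4 is red.
By clue 4, the person who drives a scooter is in house 2.
That leaves minivan as the vehicle for house 4.
House 1 color: only white fits.
So: house 1 = sedan/white, house 2 = scooter/pink, house 3 = hatchback/purple, house 4 = minivan/red.

white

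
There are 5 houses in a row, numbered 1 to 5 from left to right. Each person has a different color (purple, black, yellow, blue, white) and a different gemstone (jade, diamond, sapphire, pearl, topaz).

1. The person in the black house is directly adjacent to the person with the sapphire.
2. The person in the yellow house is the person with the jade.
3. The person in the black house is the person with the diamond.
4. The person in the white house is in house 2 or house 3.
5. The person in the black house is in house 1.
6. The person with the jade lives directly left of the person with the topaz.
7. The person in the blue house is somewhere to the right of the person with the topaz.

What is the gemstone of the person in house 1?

diamond

Clue 5 places the person in the black house in house 1.
Clue 1: the person with the sapphire is in house 2.
Clue 3: the person with the diamond is in house 1.
The only gemstone still possible for house 5 is pearl.
From clue 2, the person in the yellow house must be in house 3.
From clue 6, the person with the topaz must be in house 4.
Clue 7 places the person in the blue house in house 5.
That leaves white as the color for house 2.
So house 4 gets purple for color.
The only gemstone still possible for house 3 is jade.
So: house 1 = black/diamond, house 2 = white/sapphire, house 3 = yellow/jade, house 4 = purple/topaz, house 5 = blue/pearl.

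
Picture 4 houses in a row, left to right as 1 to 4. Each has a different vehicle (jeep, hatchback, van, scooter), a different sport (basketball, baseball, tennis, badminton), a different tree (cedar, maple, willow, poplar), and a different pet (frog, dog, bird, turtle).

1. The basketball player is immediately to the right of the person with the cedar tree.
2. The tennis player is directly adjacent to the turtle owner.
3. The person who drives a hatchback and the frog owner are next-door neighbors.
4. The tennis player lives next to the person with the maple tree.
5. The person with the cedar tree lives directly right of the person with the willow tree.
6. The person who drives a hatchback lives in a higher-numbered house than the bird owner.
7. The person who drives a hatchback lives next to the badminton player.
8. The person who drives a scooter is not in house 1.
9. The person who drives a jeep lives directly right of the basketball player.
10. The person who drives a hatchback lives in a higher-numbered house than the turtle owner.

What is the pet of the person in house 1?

So house 1 gets van for vehicle.
Clue 1 places the basketball player in house 3.
By clue 1, the person with the cedar tree is in house 2.
Clue 5: the person with the willow tree is in house 1.
By clue 9, the person who drives a jeep is in house 4.
Clue 4: the person with the maple tree is in house 3.
That leaves poplar as the tree for house 4.
By clue 2, the tennis player is in house 2.
The turtle owner is in house 1 (clue 2).
By clue 6, the person who drives a hatchback is in house 3.
Clue 7 places the badminton player in house 4.
That leaves scooter as the vehicle for house 2.
House 1 sport: only baseball fits.
The only pet still possible for house 2 is bird.
The frog owner is in house 4 (clue 3).
That leaves dog as the pet for house 3.
So: house 1 = van/baseball/willow/turtle, house 2 = scooter/tennis/cedar/bird, house 3 = hatchback/basketball/maple/dog, house 4 = jeep/badminton/poplar/frog.

turtle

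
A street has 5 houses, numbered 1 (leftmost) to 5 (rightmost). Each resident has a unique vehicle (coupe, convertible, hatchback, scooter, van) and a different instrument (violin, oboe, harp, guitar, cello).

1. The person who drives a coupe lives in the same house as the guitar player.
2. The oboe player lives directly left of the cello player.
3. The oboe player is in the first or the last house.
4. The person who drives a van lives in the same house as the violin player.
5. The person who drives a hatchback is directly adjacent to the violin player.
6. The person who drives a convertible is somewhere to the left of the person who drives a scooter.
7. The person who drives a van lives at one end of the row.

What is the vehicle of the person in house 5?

van

Clue 3: the oboe player is in house 1.
From clue 2, the cello player must be in house 2.
Clue 4: the person who drives a van is in house 5.
Clue 4 places the violin player in house 5.
The person who drives a hatchback is in house 4 (clue 5).
The only vehicle still possible for house 1 is convertible.
From clue 1, the person who drives a coupe must be in house 3.
Clue 1: the guitar player is in house 3.
That leaves scooter as the vehicle for house 2.
So house 4 gets harp for instrument.
So: house 1 = convertible/oboe, house 2 = scooter/cello, house 3 = coupe/guitar, house 4 = hatchback/harp, house 5 = van/violin.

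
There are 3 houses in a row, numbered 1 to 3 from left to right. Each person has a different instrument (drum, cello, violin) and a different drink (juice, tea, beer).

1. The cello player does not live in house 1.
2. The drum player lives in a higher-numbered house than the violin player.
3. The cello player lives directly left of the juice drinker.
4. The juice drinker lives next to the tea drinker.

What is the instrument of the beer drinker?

violin

From clue 3, the cello player must be in house 2.
From clue 3, the juice drinker must be in house 3.
From clue 4, the tea drinker must be in house 2.
So house 1 gets violin for instrument.
That leaves drum as the instrument for house 3.
That leaves beer as the drink for house 1.
So: house 1 = violin/beer, house 2 = cello/tea, house 3 = drum/juice.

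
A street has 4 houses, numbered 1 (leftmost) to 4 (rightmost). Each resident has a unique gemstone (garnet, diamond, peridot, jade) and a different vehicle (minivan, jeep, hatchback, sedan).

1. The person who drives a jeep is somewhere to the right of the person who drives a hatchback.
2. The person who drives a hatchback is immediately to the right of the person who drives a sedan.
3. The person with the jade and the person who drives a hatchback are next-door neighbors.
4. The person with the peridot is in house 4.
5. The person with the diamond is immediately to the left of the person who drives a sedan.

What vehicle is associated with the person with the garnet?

Clue 4 places the person with the peridot in house 4.
The person with the diamond is in house 1 (clue 5).
From clue 5, the person who drives a sedan must be in house 2.
House 1's vehicle must be minivan (nothing else left).
House 4's vehicle must be jeep (nothing else left).
From clue 3, the person with the jade must be in house 2.
That leaves garnet as the gemstone for house 3.
The only vehicle still possible for house 3 is hatchback.
So: house 1 = diamond/minivan, house 2 = jade/sedan, house 3 = garnet/hatchback, house 4 = peridot/jeep.

hatchback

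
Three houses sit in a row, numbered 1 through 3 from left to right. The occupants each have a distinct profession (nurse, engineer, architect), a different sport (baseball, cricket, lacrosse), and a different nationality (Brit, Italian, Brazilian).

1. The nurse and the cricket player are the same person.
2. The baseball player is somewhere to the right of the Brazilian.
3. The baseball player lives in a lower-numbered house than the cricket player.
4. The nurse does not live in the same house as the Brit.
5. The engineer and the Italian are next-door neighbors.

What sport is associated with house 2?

By clue 3, the baseball player is in house 2.
Clue 3 places the cricket player in house 3.
House 1 sport: only lacrosse fits.
Clue 1: the nurse is in house 3.
From clue 2, the Brazilian must be in house 1.
House 3 nationality: only Italian fits.
Clue 5: the engineer is in house 2.
House 1's profession must be architect (nothing else left).
That leaves Brit as the nationality for house 2.
So: house 1 = architect/lacrosse/Brazilian, house 2 = engineer/baseball/Brit, house 3 = nurse/cricket/Italian.

baseball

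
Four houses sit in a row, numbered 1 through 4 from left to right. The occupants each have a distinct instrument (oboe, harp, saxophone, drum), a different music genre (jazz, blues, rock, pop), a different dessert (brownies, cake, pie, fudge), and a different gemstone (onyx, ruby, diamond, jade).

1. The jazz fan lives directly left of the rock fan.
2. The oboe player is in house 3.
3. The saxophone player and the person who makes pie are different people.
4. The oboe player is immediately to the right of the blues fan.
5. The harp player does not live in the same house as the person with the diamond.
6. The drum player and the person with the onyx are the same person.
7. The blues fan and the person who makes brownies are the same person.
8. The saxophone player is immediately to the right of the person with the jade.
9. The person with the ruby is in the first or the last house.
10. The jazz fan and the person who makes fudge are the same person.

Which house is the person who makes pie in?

1

Clue 2 places the oboe player in house 3.
By clue 4, the blues fan is in house 2.
From clue 7, the person who makes brownies must be in house 2.
From clue 1, the jazz fan must be in house 3.
Clue 1 places the rock fan in house 4.
From clue 10, the person who makes fudge must be in house 3.
House 1's music genre must be pop (nothing else left).
The saxophone player is narrowed to house 2 or 4; consider each.
Placing it in house 2 leads to a contradiction, so it's in house 4.
From clue 3, the person who makes pie must be in house 1.
By clue 8, the person with the jade is in house 3.
House 4 dessert: only cake fits.
The drum player is narrowed to house 1 or 2; consider each.
Placing it in house 1 leads to a contradiction, so it's in house 2.
The person with the onyx is in house 2 (clue 6).
House 1's instrument must be harp (nothing else left).
The person with the diamond is in house 4 (clue 5).
The only gemstone still possible for house 1 is ruby.
So: house 1 = harp/pop/pie/ruby, house 2 = drum/blues/brownies/onyx, house 3 = oboe/jazz/fudge/jade, house 4 = saxophone/rock/cake/diamond.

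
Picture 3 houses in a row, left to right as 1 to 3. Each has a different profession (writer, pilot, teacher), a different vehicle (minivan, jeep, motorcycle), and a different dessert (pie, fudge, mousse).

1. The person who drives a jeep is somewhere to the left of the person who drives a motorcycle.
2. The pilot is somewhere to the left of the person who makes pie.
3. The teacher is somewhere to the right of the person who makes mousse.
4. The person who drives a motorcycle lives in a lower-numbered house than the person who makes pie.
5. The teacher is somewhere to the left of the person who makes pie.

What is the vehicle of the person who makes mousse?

The person who drives a motorcycle is in house 2 (clue 4).
The person who makes pie is in house 3 (clue 4).
The teacher is in house 2 (clue 5).
That leaves writer as the profession for house 3.
So house 3 gets minivan for vehicle.
From clue 3, the person who makes mousse must be in house 1.
So house 1 gets pilot for profession.
House 1's vehicle must be jeep (nothing else left).
The only dessert still possible for house 2 is fudge.
So: house 1 = pilot/jeep/mousse, house 2 = teacher/motorcycle/fudge, house 3 = writer/minivan/pie.

jeep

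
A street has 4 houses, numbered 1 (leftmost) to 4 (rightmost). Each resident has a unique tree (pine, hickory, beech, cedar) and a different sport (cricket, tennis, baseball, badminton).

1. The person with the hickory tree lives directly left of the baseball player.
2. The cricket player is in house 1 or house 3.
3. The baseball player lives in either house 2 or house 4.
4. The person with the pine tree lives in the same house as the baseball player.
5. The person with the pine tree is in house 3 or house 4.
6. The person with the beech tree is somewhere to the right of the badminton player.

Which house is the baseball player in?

4

Clue 5 places the person with the pine tree in house 4.
Clue 4: the baseball player is in house 4.
Clue 1: the person with the hickory tree is in house 3.
House 1 tree: only cedar fits.
The only tree still possible for house 2 is beech.
By clue 6, the badminton player is in house 1.
House 2 sport: only tennis fits.
So house 3 gets cricket for sport.
So: house 1 = cedar/badminton, house 2 = beech/tennis, house 3 = hickory/cricket, house 4 = pine/baseball.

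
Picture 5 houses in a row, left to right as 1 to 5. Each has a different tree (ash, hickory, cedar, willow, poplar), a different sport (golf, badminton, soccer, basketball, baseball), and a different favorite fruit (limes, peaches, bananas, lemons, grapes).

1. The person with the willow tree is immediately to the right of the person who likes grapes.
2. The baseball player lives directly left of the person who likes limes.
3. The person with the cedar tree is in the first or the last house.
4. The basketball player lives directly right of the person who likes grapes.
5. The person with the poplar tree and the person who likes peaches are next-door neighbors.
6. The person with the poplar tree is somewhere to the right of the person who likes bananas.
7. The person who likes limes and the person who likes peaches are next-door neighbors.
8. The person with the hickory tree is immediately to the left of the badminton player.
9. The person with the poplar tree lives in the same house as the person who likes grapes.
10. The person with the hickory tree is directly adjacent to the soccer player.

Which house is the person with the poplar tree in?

4

The person with the cedar tree is narrowed to house 1 or 5; consider each.
Placing it in house 5 leads to a contradiction, so it's in house 1.
The person with the hickory tree is narrowed to house 2 or 3 or 4; consider each.
Placing it in house 2 and house 4 leads to a contradiction, so it's in house 3.
The badminton player is in house 4 (clue 8).
House 2's sport must be soccer (nothing else left).
From clue 4, the basketball player must be in house 5.
From clue 4, the person who likes grapes must be in house 4.
Clue 9: the person with the poplar tree is in house 4.
House 2's tree must be ash (nothing else left).
So house 5 gets willow for tree.
Clue 2 places the baseball player in house 1.
Clue 7: the person who likes peaches is in house 3.
That leaves golf as the sport for house 3.
House 1's favorite fruit must be bananas (nothing else left).
So house 2 gets limes for favorite fruit.
So house 5 gets lemons for favorite fruit.
So: house 1 = cedar/baseball/bananas, house 2 = ash/soccer/limes, house 3 = hickory/golf/peaches, house 4 = poplar/badminton/grapes, house 5 = willow/basketball/lemons.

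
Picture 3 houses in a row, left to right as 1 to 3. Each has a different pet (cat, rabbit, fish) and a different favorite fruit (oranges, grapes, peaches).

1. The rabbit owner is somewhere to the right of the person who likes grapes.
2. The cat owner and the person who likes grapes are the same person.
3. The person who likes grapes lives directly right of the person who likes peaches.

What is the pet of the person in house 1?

fish

Clue 3: the person who likes grapes is in house 2.
The person who likes peaches is in house 1 (clue 3).
That leaves oranges as the favorite fruit for house 3.
Clue 1 places the rabbit owner in house 3.
From clue 2, the cat owner must be in house 2.
House 1's pet must be fish (nothing else left).
So: house 1 = fish/peaches, house 2 = cat/grapes, house 3 = rabbit/oranges.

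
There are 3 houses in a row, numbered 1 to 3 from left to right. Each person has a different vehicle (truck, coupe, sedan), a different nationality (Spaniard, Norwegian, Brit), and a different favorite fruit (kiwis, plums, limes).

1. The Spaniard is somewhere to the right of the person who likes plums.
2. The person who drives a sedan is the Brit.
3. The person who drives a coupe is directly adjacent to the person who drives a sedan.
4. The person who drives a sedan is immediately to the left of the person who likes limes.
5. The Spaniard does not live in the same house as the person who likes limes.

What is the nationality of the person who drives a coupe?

The person who drives a sedan is narrowed to house 1 or 2; consider each.
Placing it in house 2 leads to a contradiction, so it's in house 1.
Clue 2: the Brit is in house 1.
The person who drives a coupe is in house 2 (clue 3).
Clue 4 places the person who likes limes in house 2.
Clue 5 places the Spaniard in house 3.
The only vehicle still possible for house 3 is truck.
That leaves Norwegian as the nationality for house 2.
House 3 favorite fruit: only kiwis fits.
That leaves plums as the favorite fruit for house 1.
So: house 1 = sedan/Brit/plums, house 2 = coupe/Norwegian/limes, house 3 = truck/Spaniard/kiwis.

Norwegian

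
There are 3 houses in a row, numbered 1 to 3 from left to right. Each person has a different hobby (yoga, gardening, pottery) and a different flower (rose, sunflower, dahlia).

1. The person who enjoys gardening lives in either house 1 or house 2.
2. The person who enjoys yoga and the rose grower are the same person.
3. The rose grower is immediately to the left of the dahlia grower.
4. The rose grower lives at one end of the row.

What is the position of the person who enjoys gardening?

By clue 4, the rose grower is in house 1.
By clue 2, the person who enjoys yoga is in house 1.
Clue 3 places the dahlia grower in house 2.
The only hobby still possible for house 2 is gardening.
House 3 hobby: only pottery fits.
That leaves sunflower as the flower for house 3.
So: house 1 = yoga/rose, house 2 = gardening/dahlia, house 3 = pottery/sunflower.

2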